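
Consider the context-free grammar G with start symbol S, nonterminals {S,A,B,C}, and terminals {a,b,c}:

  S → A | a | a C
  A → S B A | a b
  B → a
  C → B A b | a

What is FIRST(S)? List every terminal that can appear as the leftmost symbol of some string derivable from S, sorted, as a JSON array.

Compute FIRST by fixpoint:
[1]
  A via A→a b: +{a}
  B via B→a: +{a}
  C via C→B A b: +{a}
  S via S→A: +{a}
  FIRST[S]={a}  FIRST[A]={a}  FIRST[B]={a}  FIRST[C]={a}
[2] done
  FIRST[S]={a}  FIRST[A]={a}  FIRST[B]={a}  FIRST[C]={a}

FIRST(S) = ["a"]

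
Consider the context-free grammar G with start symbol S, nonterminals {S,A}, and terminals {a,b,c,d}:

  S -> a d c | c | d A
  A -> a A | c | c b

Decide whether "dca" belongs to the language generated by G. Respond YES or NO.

CNF form of G:
  S -> T0 X4 | T3 A | c
  A -> T0 A | T1 T2 | c
  T0 -> a
  T1 -> c
  T2 -> b
  T3 -> d
  X4 -> T3 T1

Fill CYK table bottom-up:
  T[0,0] 'd' = {T3}  orig:{}
  T[1,1] 'c' = {A,S,T1}  orig:{A,S}
  T[2,2] 'a' = {T0}  orig:{}
  T[0,1] 'dc' = {S,X4}  orig:{S}
  T[1,2] 'ca' = ∅
  T[0,2] 'dca' = ∅

S ∉ T[0,2] ⇒ NO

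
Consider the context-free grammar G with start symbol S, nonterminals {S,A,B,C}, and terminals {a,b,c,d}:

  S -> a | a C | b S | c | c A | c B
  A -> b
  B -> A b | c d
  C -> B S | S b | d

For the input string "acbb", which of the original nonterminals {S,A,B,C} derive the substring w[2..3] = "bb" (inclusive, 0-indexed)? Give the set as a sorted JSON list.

CNF form of G:
  S -> T0 S | T1 A | T1 B | T3 C | a | c
  A -> b
  B -> A T0 | T1 T2
  C -> B S | S T0 | d
  T0 -> b
  T1 -> c
  T2 -> d
  T3 -> a

Fill CYK table bottom-up — only the sub-triangle for w[2..3]:
  cell(2,2) b: {A,T0}  orig:{A}
  cell(3,3) b: {A,T0}  orig:{A}
  cell(2,3) bb: {B}

Original NTs in T[2,3] deriving "bb": ["B"]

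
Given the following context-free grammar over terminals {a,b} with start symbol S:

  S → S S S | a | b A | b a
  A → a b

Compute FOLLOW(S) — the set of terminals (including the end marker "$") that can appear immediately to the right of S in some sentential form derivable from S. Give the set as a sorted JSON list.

FIRST iteration:
iter 1:
  A via A→a b: +{a}
  S via S→a: +{a}
  S via S→b A: +{b}
  FIRST[S]={a,b}  FIRST[A]={a}
iter 2: (no change)
  FIRST[S]={a,b}  FIRST[A]={a}

Compute FOLLOW by fixpoint:
FOLLOW(S) := {$}
[1]
  S→S S S: FOLLOW(S) ⊇ FIRST(S) = {a,b}; new: +{a,b}
  S→b A: FOLLOW(A) ⊇ FOLLOW(S) ⊇ {$,a,b}; new: +{$,a,b}
  FOLLOW(S)={$,a,b}  FOLLOW(A)={$,a,b}
[2] — fixpoint
  FOLLOW(S)={$,a,b}  FOLLOW(A)={$,a,b}

FOLLOW(S) = ["$", "a", "b"]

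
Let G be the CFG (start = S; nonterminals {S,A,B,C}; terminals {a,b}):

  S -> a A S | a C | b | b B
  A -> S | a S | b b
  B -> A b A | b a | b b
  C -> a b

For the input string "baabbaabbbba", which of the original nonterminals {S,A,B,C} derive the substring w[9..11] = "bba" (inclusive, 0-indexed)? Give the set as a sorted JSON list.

Convert to CNF:
  S -> T0 C | T0 X4 | T1 B | b
  A -> T0 C | T0 S | T0 X2 | T1 B | T1 T1 | b
  B -> A X3 | T1 T0 | T1 T1
  C -> T0 T1
  T0 -> a
  T1 -> b
  X2 -> A S
  X3 -> T1 A
  X4 -> A S

CYK table (by increasing span) (cells [i..j] with 9 ≤ i ≤ j ≤ 11 only):
  [9..9]={A,S,T1}  "b"  orig:{A,S}
  [10..10]={A,S,T1}  "b"  orig:{A,S}
  [11..11]={T0}  "a"  orig:{}
  [9..10]={A,B,X2,X3,X4}  "bb"  orig:{A,B}
  [10..11]={B}  "ba"
  [9..11]={A,S}  "bba"

Original NTs in T[9,11] deriving "bba": ["A", "S"]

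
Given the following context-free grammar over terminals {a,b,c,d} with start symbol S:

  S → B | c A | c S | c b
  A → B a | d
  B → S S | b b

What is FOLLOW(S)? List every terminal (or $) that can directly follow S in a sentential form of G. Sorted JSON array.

Compute FIRST by fixpoint:
[1]
  A via A→d: +{d}
  B via B→b b: +{b}
  S via S→B: +{b}
  S via S→c A: +{c}
  S: {b,c}  A: {d}  B: {b}
[2]
  A via A→B a: +{b}
  B via B→S S: +{c}
  S: {b,c}  A: {b,d}  B: {b,c}
[3]
  A via A→B a: +{c}
  S: {b,c}  A: {b,c,d}  B: {b,c}
[4] done
  S: {b,c}  A: {b,c,d}  B: {b,c}

Compute FOLLOW by fixpoint:
initialize: $ ∈ FOLLOW(S)
round 1:
  A→B a: FOLLOW(B) ⊇ FIRST(a) = {a}; new: +{a}
  B→S S: FOLLOW(S) ⊇ FIRST(S) = {b,c}; new: +{b,c}
  B→S S: FOLLOW(S) ⊇ FOLLOW(B) ⊇ {a}; new: +{a}
  S→B: FOLLOW(B) ⊇ FOLLOW(S) ⊇ {$,a,b,c}; new: +{$,b,c}
  S→c A: FOLLOW(A) ⊇ FOLLOW(S) ⊇ {$,a,b,c}; new: +{$,a,b,c}
  FOLLOW[S]={$,a,b,c}  FOLLOW[A]={$,a,b,c}  FOLLOW[B]={$,a,b,c}
round 2: (stable)
  FOLLOW[S]={$,a,b,c}  FOLLOW[A]={$,a,b,c}  FOLLOW[B]={$,a,b,c}

FOLLOW(S) = ["$", "a", "b", "c"]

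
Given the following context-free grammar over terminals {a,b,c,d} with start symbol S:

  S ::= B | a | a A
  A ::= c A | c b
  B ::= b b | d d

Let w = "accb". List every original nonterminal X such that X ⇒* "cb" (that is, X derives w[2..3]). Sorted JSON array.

Convert to CNF:
  S -> T1 T1 | T2 T2 | T3 A | a
  A -> T0 A | T0 T1
  B -> T1 T1 | T2 T2
  T0 -> c
  T1 -> b
  T2 -> d
  T3 -> a

Fill CYK table bottom-up (cells [i..j] with 2 ≤ i ≤ j ≤ 3 only):
  [2..2]={T0}  "c"  orig:{}
  [3..3]={T1}  "b"  orig:{}
  [2..3]={A}  "cb"

Original NTs in T[2,3] deriving "cb": ["A"]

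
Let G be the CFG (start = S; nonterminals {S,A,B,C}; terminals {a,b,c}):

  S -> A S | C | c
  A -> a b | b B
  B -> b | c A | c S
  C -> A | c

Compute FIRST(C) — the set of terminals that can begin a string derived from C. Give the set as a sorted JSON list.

FIRST sets, iterate to fixpoint:
[1]
  A via A→a b: +{a}
  A via A→b B: +{b}
  B via B→b: +{b}
  B via B→c A: +{c}
  C via C→A: +{a,b}
  C via C→c: +{c}
  S via S→A S: +{a,b}
  S via S→C: +{c}
  FIRST(S)={a,b,c}  FIRST(A)={a,b}  FIRST(B)={b,c}  FIRST(C)={a,b,c}
[2] — fixpoint
  FIRST(S)={a,b,c}  FIRST(A)={a,b}  FIRST(B)={b,c}  FIRST(C)={a,b,c}

FIRST(C) = ["a", "b", "c"]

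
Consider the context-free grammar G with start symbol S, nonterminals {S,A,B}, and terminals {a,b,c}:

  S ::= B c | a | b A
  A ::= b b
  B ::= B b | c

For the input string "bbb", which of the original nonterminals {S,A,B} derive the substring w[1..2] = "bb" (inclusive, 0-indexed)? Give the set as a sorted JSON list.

CNF form of G:
  S -> B T1 | T0 A | a
  A -> T0 T0
  B -> B T0 | c
  T0 -> b
  T1 -> c

Fill CYK table bottom-up (cells [i..j] with 1 ≤ i ≤ j ≤ 2 only):
  cell(1,1) b: {T0}  orig:{}
  cell(2,2) b: {T0}  orig:{}
  cell(1,2) bb: {A}

Original NTs in T[1,2] deriving "bb": ["A"]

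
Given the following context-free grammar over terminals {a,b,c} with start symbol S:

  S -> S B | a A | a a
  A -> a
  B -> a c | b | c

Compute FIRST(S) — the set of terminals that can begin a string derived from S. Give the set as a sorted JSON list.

FIRST iteration:
round 1:
  A via A→a: +{a}
  B via B→a c: +{a}
  B via B→b: +{b}
  B via B→c: +{c}
  S via S→a A: +{a}
  FIRST(S)={a}  FIRST(A)={a}  FIRST(B)={a,b,c}
round 2: — fixpoint
  FIRST(S)={a}  FIRST(A)={a}  FIRST(B)={a,b,c}

FIRST(S) = ["a"]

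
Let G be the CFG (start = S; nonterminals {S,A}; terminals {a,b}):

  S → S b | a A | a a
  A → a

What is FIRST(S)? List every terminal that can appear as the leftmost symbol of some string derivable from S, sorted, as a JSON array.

Compute FIRST by fixpoint:
pass 1:
  A via A→a: +{a}
  S via S→a A: +{a}
  S: {a}  A: {a}
pass 2: — fixpoint
  S: {a}  A: {a}

FIRST(S) = ["a"]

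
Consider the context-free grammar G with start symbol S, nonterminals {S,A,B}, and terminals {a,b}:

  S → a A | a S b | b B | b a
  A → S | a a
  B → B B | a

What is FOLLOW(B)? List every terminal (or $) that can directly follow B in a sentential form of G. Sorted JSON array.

FIRST sets, iterate to fixpoint:
round 1:
  A via A→a a: +{a}
  B via B→a: +{a}
  S via S→a A: +{a}
  S via S→b B: +{b}
  S: {a,b}  A: {a}  B: {a}
round 2:
  A via A→S: +{b}
  S: {a,b}  A: {a,b}  B: {a}
round 3: done
  S: {a,b}  A: {a,b}  B: {a}

FOLLOW sets:
seed FOLLOW(S) with $
pass 1:
  B→B B: FOLLOW(B) ⊇ FIRST(B) = {a}; new: +{a}
  S→a A: FOLLOW(A) ⊇ FOLLOW(S) ⊇ {$}; new: +{$}
  S→a S b: FOLLOW(S) ⊇ FIRST(b) = {b}; new: +{b}
  S→b B: FOLLOW(B) ⊇ FOLLOW(S) ⊇ {$,b}; new: +{$,b}
  FOLLOW(S)={$,b}  FOLLOW(A)={$}  FOLLOW(B)={$,a,b}
pass 2:
  S→a A: FOLLOW(A) ⊇ FOLLOW(S) ⊇ {$,b}; new: +{b}
  FOLLOW(S)={$,b}  FOLLOW(A)={$,b}  FOLLOW(B)={$,a,b}
pass 3: (no change)
  FOLLOW(S)={$,b}  FOLLOW(A)={$,b}  FOLLOW(B)={$,a,b}

FOLLOW(B) = ["$", "a", "b"]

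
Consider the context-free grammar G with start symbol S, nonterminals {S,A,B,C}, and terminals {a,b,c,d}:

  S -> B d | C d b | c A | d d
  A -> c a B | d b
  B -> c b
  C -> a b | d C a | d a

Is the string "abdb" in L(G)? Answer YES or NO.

Convert to CNF:
  S -> B T2 | C X6 | T0 A | T2 T2
  A -> T0 X4 | T2 T3
  B -> T0 T3
  C -> T1 T3 | T2 T1 | T2 X5
  T0 -> c
  T1 -> a
  T2 -> d
  T3 -> b
  X4 -> T1 B
  X5 -> C T1
  X6 -> T2 T3

CYK table (by increasing span):
  [0..0]={T1}  "a"  orig:{}
  [1..1]={T3}  "b"  orig:{}
  [2..2]={T2}  "d"  orig:{}
  [3..3]={T3}  "b"  orig:{}
  [0..1]={C}  "ab"
  [1..2]=∅  "bd"
  [2..3]={A,X6}  "db"  orig:{A}
  [0..2]=∅  "abd"
  [1..3]=∅  "bdb"
  [0..3]={S}  "abdb"

S ∈ T[0,3] ⇒ YES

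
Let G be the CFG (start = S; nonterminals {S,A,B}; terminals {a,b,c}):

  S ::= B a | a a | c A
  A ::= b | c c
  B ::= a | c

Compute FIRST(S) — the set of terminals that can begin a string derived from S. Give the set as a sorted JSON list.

Compute FIRST by fixpoint:
[1]
  A via A→b: +{b}
  A via A→c c: +{c}
  B via B→a: +{a}
  B via B→c: +{c}
  S via S→B a: +{a,c}
  FIRST[S]={a,c}  FIRST[A]={b,c}  FIRST[B]={a,c}
[2] (stable)
  FIRST[S]={a,c}  FIRST[A]={b,c}  FIRST[B]={a,c}

FIRST(S) = ["a", "c"]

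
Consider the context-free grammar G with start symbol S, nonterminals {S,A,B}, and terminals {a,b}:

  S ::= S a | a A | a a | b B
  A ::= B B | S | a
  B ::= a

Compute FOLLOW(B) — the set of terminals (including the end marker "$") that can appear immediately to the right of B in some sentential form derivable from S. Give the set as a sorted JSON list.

Compute FIRST by fixpoint:
pass 1:
  A via A→a: +{a}
  B via B→a: +{a}
  S via S→a A: +{a}
  S via S→b B: +{b}
  S: {a,b}  A: {a}  B: {a}
pass 2:
  A via A→S: +{b}
  S: {a,b}  A: {a,b}  B: {a}
pass 3: (stable)
  S: {a,b}  A: {a,b}  B: {a}

Compute FOLLOW by fixpoint:
initialize: $ ∈ FOLLOW(S)
pass 1:
  A→B B: FOLLOW(B) ⊇ FIRST(B) = {a}; new: +{a}
  S→S a: FOLLOW(S) ⊇ FIRST(a) = {a}; new: +{a}
  S→a A: FOLLOW(A) ⊇ FOLLOW(S) ⊇ {$,a}; new: +{$,a}
  S→b B: FOLLOW(B) ⊇ FOLLOW(S) ⊇ {$,a}; new: +{$}
  FOLLOW[S]={$,a}  FOLLOW[A]={$,a}  FOLLOW[B]={$,a}
pass 2: — fixpoint
  FOLLOW[S]={$,a}  FOLLOW[A]={$,a}  FOLLOW[B]={$,a}

FOLLOW(B) = ["$", "a"]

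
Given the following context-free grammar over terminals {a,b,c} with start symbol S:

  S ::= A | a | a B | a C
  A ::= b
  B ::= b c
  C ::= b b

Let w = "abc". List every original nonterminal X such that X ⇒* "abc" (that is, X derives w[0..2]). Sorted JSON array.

Convert to CNF:
  S -> T2 B | T2 C | a | b
  A -> b
  B -> T0 T1
  C -> T0 T0
  T0 -> b
  T1 -> c
  T2 -> a

CYK fill — only the sub-triangle for w[0..2]:
  cell(0,0) a: {S,T2}  orig:{S}
  cell(1,1) b: {A,S,T0}  orig:{A,S}
  cell(2,2) c: {T1}  orig:{}
  cell(0,1) ab: ∅
  cell(1,2) bc: {B}
  cell(0,2) abc: {S}

Original NTs in T[0,2] deriving "abc": ["S"]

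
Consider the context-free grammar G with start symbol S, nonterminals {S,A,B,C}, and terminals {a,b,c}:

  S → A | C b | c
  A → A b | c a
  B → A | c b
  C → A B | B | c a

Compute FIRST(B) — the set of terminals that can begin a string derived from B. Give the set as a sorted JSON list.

FIRST sets, iterate to fixpoint:
iter 1:
  A via A→c a: +{c}
  B via B→A: +{c}
  C via C→A B: +{c}
  S via S→A: +{c}
  FIRST[S]={c}  FIRST[A]={c}  FIRST[B]={c}  FIRST[C]={c}
iter 2: done
  FIRST[S]={c}  FIRST[A]={c}  FIRST[B]={c}  FIRST[C]={c}

FIRST(B) = ["c"]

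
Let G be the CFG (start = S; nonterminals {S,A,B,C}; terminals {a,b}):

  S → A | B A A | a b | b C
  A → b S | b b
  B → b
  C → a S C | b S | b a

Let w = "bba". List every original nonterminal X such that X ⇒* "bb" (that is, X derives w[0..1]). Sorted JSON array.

CNF form of G:
  S -> B X3 | T0 C | T0 S | T0 T0 | T1 T0
  A -> T0 S | T0 T0
  B -> b
  C -> T0 S | T0 T1 | T1 X2
  T0 -> b
  T1 -> a
  X2 -> S C
  X3 -> A A

CYK fill, restricted to cells inside w[0..1]:
  T[0,0] 'b' = {B,T0}  orig:{B}
  T[1,1] 'b' = {B,T0}  orig:{B}
  T[0,1] 'bb' = {A,S}

Original NTs in T[0,1] deriving "bb": ["A", "S"]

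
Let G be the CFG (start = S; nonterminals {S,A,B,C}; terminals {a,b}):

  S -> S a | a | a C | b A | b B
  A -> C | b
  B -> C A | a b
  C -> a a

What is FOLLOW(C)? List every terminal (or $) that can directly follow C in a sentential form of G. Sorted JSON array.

FIRST sets, iterate to fixpoint:
pass 1:
  A via A→b: +{b}
  B via B→a b: +{a}
  C via C→a a: +{a}
  S via S→a: +{a}
  S via S→b A: +{b}
  S: {a,b}  A: {b}  B: {a}  C: {a}
pass 2:
  A via A→C: +{a}
  S: {a,b}  A: {a,b}  B: {a}  C: {a}
pass 3: — fixpoint
  S: {a,b}  A: {a,b}  B: {a}  C: {a}

Compute FOLLOW by fixpoint:
seed FOLLOW(S) with $
pass 1:
  B→C A: FOLLOW(C) ⊇ FIRST(A) = {a,b}; new: +{a,b}
  S→S a: FOLLOW(S) ⊇ FIRST(a) = {a}; new: +{a}
  S→a C: FOLLOW(C) ⊇ FOLLOW(S) ⊇ {$,a}; new: +{$}
  S→b A: FOLLOW(A) ⊇ FOLLOW(S) ⊇ {$,a}; new: +{$,a}
  S→b B: FOLLOW(B) ⊇ FOLLOW(S) ⊇ {$,a}; new: +{$,a}
  S: {$,a}  A: {$,a}  B: {$,a}  C: {$,a,b}
pass 2: done
  S: {$,a}  A: {$,a}  B: {$,a}  C: {$,a,b}

FOLLOW(C) = ["$", "a", "b"]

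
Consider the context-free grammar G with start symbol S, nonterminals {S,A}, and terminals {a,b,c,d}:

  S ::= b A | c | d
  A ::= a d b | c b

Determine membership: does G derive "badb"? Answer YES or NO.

CNF form of G:
  S -> T2 A | c | d
  A -> T0 X4 | T3 T2
  T0 -> a
  T1 -> d
  T2 -> b
  T3 -> c
  X4 -> T1 T2

Fill CYK table bottom-up:
  T[0,0] 'b' = {T2}  orig:{}
  T[1,1] 'a' = {T0}  orig:{}
  T[2,2] 'd' = {S,T1}  orig:{S}
  T[3,3] 'b' = {T2}  orig:{}
  T[0,1] 'ba' = ∅
  T[1,2] 'ad' = ∅
  T[2,3] 'db' = {X4}  orig:{}
  T[0,2] 'bad' = ∅
  T[1,3] 'adb' = {A}
  T[0,3] 'badb' = {S}

S ∈ T[0,3] ⇒ YES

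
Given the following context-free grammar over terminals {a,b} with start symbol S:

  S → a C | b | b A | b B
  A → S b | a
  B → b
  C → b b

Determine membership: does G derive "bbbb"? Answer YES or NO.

Convert to CNF:
  S -> T0 A | T0 B | T1 C | b
  A -> S T0 | a
  B -> b
  C -> T0 T0
  T0 -> b
  T1 -> a

CYK fill:
  [0..0]={B,S,T0}  "b"  orig:{B,S}
  [1..1]={B,S,T0}  "b"  orig:{B,S}
  [2..2]={B,S,T0}  "b"  orig:{B,S}
  [3..3]={B,S,T0}  "b"  orig:{B,S}
  [0..1]={A,C,S}  "bb"
  [1..2]={A,C,S}  "bb"
  [2..3]={A,C,S}  "bb"
  [0..2]={A,S}  "bbb"
  [1..3]={A,S}  "bbb"
  [0..3]={A,S}  "bbbb"

S ∈ T[0,3] ⇒ YES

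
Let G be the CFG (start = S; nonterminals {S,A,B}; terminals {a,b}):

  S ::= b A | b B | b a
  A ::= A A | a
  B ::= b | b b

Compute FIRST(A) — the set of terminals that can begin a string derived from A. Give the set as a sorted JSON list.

FIRST iteration:
round 1:
  A via A→a: +{a}
  B via B→b: +{b}
  S via S→b A: +{b}
  S: {b}  A: {a}  B: {b}
round 2: (no change)
  S: {b}  A: {a}  B: {b}

FIRST(A) = ["a"]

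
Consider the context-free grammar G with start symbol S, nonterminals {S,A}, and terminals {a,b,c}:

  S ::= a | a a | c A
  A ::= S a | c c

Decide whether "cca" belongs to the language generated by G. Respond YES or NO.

CNF form of G:
  S -> T0 T0 | T1 A | a
  A -> S T0 | T1 T1
  T0 -> a
  T1 -> c

CYK table (by increasing span):
  cell(0,0) c: {T1}  orig:{}
  cell(1,1) c: {T1}  orig:{}
  cell(2,2) a: {S,T0}  orig:{S}
  cell(0,1) cc: {A}
  cell(1,2) ca: ∅
  cell(0,2) cca: ∅

S ∉ T[0,2] ⇒ NO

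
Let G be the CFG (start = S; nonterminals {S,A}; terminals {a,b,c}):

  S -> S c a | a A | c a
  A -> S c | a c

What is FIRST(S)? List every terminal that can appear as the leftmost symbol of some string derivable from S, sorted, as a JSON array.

FIRST sets, iterate to fixpoint:
pass 1:
  A via A→a c: +{a}
  S via S→a A: +{a}
  S via S→c a: +{c}
  FIRST(S)={a,c}  FIRST(A)={a}
pass 2:
  A via A→S c: +{c}
  FIRST(S)={a,c}  FIRST(A)={a,c}
pass 3: — fixpoint
  FIRST(S)={a,c}  FIRST(A)={a,c}

FIRST(S) = ["a", "c"]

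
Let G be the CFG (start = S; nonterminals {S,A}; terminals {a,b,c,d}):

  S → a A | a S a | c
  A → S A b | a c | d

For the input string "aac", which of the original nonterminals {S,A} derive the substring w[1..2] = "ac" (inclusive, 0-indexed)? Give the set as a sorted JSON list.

Convert to CNF:
  S -> T1 A | T1 X4 | c
  A -> S X3 | T1 T2 | d
  T0 -> b
  T1 -> a
  T2 -> c
  X3 -> A T0
  X4 -> S T1

Fill CYK table bottom-up, restricted to cells inside w[1..2]:
  T[1,1] 'a' = {T1}  orig:{}
  T[2,2] 'c' = {S,T2}  orig:{S}
  T[1,2] 'ac' = {A}

Original NTs in T[1,2] deriving "ac": ["A"]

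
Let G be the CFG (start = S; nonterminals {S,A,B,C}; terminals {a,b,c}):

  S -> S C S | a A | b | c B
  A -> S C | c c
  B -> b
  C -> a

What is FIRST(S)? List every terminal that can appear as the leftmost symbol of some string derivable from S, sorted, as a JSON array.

Compute FIRST by fixpoint:
round 1:
  A via A→c c: +{c}
  B via B→b: +{b}
  C via C→a: +{a}
  S via S→a A: +{a}
  S via S→b: +{b}
  S via S→c B: +{c}
  FIRST(S)={a,b,c}  FIRST(A)={c}  FIRST(B)={b}  FIRST(C)={a}
round 2:
  A via A→S C: +{a,b}
  FIRST(S)={a,b,c}  FIRST(A)={a,b,c}  FIRST(B)={b}  FIRST(C)={a}
round 3: done
  FIRST(S)={a,b,c}  FIRST(A)={a,b,c}  FIRST(B)={b}  FIRST(C)={a}

FIRST(S) = ["a", "b", "c"]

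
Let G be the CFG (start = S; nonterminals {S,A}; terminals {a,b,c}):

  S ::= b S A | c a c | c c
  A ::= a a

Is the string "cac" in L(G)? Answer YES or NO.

Convert to CNF:
  S -> T1 X3 | T2 T2 | T2 X4
  A -> T0 T0
  T0 -> a
  T1 -> b
  T2 -> c
  X3 -> S A
  X4 -> T0 T2

CYK fill:
  cell(0,0) c: {T2}  orig:{}
  cell(1,1) a: {T0}  orig:{}
  cell(2,2) c: {T2}  orig:{}
  cell(0,1) ca: ∅
  cell(1,2) ac: {X4}  orig:{}
  cell(0,2) cac: {S}

S ∈ T[0,2] ⇒ YES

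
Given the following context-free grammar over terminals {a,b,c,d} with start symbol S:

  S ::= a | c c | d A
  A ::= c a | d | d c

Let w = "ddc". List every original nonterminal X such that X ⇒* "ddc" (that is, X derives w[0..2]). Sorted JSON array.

Convert to CNF:
  S -> T0 T0 | T2 A | a
  A -> T0 T1 | T2 T0 | d
  T0 -> c
  T1 -> a
  T2 -> d

CYK fill, restricted to cells inside w[0..2]:
  [0..0]={A,T2}  "d"  orig:{A}
  [1..1]={A,T2}  "d"  orig:{A}
  [2..2]={T0}  "c"  orig:{}
  [0..1]={S}  "dd"
  [1..2]={A}  "dc"
  [0..2]={S}  "ddc"

Original NTs in T[0,2] deriving "ddc": ["S"]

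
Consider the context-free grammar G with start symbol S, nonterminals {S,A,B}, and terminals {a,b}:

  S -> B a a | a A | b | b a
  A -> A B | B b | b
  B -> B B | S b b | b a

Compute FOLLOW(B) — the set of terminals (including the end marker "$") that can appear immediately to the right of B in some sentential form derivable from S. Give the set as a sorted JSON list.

FIRST iteration:
pass 1:
  A via A→b: +{b}
  B via B→b a: +{b}
  S via S→B a a: +{b}
  S via S→a A: +{a}
  FIRST[S]={a,b}  FIRST[A]={b}  FIRST[B]={b}
pass 2:
  B via B→S b b: +{a}
  FIRST[S]={a,b}  FIRST[A]={b}  FIRST[B]={a,b}
pass 3:
  A via A→B b: +{a}
  FIRST[S]={a,b}  FIRST[A]={a,b}  FIRST[B]={a,b}
pass 4: done
  FIRST[S]={a,b}  FIRST[A]={a,b}  FIRST[B]={a,b}

Compute FOLLOW by fixpoint:
initialize: $ ∈ FOLLOW(S)
round 1:
  A→A B: FOLLOW(A) ⊇ FIRST(B) = {a,b}; new: +{a,b}
  A→A B: FOLLOW(B) ⊇ FOLLOW(A) ⊇ {a,b}; new: +{a,b}
  B→S b b: FOLLOW(S) ⊇ FIRST(b) = {b}; new: +{b}
  S→a A: FOLLOW(A) ⊇ FOLLOW(S) ⊇ {$,b}; new: +{$}
  FOLLOW(S)={$,b}  FOLLOW(A)={$,a,b}  FOLLOW(B)={a,b}
round 2:
  A→A B: FOLLOW(B) ⊇ FOLLOW(A) ⊇ {$,a,b}; new: +{$}
  FOLLOW(S)={$,b}  FOLLOW(A)={$,a,b}  FOLLOW(B)={$,a,b}
round 3: — fixpoint
  FOLLOW(S)={$,b}  FOLLOW(A)={$,a,b}  FOLLOW(B)={$,a,b}

FOLLOW(B) = ["$", "a", "b"]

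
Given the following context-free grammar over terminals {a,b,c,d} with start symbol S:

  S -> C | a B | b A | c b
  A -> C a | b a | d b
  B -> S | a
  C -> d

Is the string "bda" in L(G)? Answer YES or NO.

CNF form of G:
  S -> T0 B | T1 A | T3 T1 | d
  A -> C T0 | T1 T0 | T2 T1
  B -> T0 B | T1 A | T3 T1 | a | d
  C -> d
  T0 -> a
  T1 -> b
  T2 -> d
  T3 -> c

Fill CYK table bottom-up:
  T[0,0] 'b' = {T1}  orig:{}
  T[1,1] 'd' = {B,C,S,T2}  orig:{B,C,S}
  T[2,2] 'a' = {B,T0}  orig:{B}
  T[0,1] 'bd' = ∅
  T[1,2] 'da' = {A}
  T[0,2] 'bda' = {B,S}

S ∈ T[0,2] ⇒ YES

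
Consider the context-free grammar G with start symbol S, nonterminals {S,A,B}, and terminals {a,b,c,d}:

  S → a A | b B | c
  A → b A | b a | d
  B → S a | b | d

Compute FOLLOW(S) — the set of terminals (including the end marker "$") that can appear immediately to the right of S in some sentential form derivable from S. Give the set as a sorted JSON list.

FIRST sets, iterate to fixpoint:
pass 1:
  A via A→b A: +{b}
  A via A→d: +{d}
  B via B→b: +{b}
  B via B→d: +{d}
  S via S→a A: +{a}
  S via S→b B: +{b}
  S via S→c: +{c}
  FIRST[S]={a,b,c}  FIRST[A]={b,d}  FIRST[B]={b,d}
pass 2:
  B via B→S a: +{a,c}
  FIRST[S]={a,b,c}  FIRST[A]={b,d}  FIRST[B]={a,b,c,d}
pass 3: — fixpoint
  FIRST[S]={a,b,c}  FIRST[A]={b,d}  FIRST[B]={a,b,c,d}

FOLLOW sets:
FOLLOW(S) := {$}
pass 1:
  B→S a: FOLLOW(S) ⊇ FIRST(a) = {a}; new: +{a}
  S→a A: FOLLOW(A) ⊇ FOLLOW(S) ⊇ {$,a}; new: +{$,a}
  S→b B: FOLLOW(B) ⊇ FOLLOW(S) ⊇ {$,a}; new: +{$,a}
  S: {$,a}  A: {$,a}  B: {$,a}
pass 2: (stable)
  S: {$,a}  A: {$,a}  B: {$,a}

FOLLOW(S) = ["$", "a"]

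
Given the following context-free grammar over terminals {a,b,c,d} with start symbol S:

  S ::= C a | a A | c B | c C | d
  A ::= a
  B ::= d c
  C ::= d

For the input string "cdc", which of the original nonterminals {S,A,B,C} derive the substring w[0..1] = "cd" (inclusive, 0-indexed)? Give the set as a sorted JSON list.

Convert to CNF:
  S -> C T2 | T1 B | T1 C | T2 A | d
  A -> a
  B -> T0 T1
  C -> d
  T0 -> d
  T1 -> c
  T2 -> a

CYK table (by increasing span), restricted to cells inside w[0..1]:
  cell(0,0) c: {T1}  orig:{}
  cell(1,1) d: {C,S,T0}  orig:{C,S}
  cell(0,1) cd: {S}

Original NTs in T[0,1] deriving "cd": ["S"]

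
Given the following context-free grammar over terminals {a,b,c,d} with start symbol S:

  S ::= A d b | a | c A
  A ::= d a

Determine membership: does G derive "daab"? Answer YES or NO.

Convert to CNF:
  S -> A X4 | T3 A | a
  A -> T0 T1
  T0 -> d
  T1 -> a
  T2 -> b
  T3 -> c
  X4 -> T0 T2

Fill CYK table bottom-up:
  T[0,0] 'd' = {T0}  orig:{}
  T[1,1] 'a' = {S,T1}  orig:{S}
  T[2,2] 'a' = {S,T1}  orig:{S}
  T[3,3] 'b' = {T2}  orig:{}
  T[0,1] 'da' = {A}
  T[1,2] 'aa' = ∅
  T[2,3] 'ab' = ∅
  T[0,2] 'daa' = ∅
  T[1,3] 'aab' = ∅
  T[0,3] 'daab' = ∅

S ∉ T[0,3] ⇒ NO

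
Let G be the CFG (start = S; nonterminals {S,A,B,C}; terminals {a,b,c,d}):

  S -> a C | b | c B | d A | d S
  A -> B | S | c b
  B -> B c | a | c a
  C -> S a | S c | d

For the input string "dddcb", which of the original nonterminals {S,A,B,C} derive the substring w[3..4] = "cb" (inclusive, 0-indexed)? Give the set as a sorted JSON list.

CNF form of G:
  S -> T0 B | T1 C | T3 A | T3 S | b
  A -> B T0 | T0 B | T0 T1 | T0 T2 | T1 C | T3 A | T3 S | a | b
  B -> B T0 | T0 T1 | a
  C -> S T0 | S T1 | d
  T0 -> c
  T1 -> a
  T2 -> b
  T3 -> d

Fill CYK table bottom-up — only the sub-triangle for w[3..4]:
  T[3,3] 'c' = {T0}  orig:{}
  T[4,4] 'b' = {A,S,T2}  orig:{A,S}
  T[3,4] 'cb' = {A}

Original NTs in T[3,4] deriving "cb": ["A"]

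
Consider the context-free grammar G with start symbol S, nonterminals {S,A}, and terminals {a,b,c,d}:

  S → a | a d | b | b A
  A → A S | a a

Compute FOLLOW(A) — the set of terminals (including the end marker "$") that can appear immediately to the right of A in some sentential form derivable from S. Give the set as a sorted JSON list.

FIRST iteration:
pass 1:
  A via A→a a: +{a}
  S via S→a: +{a}
  S via S→b: +{b}
  S: {a,b}  A: {a}
pass 2: (stable)
  S: {a,b}  A: {a}

FOLLOW sets:
initialize: $ ∈ FOLLOW(S)
round 1:
  A→A S: FOLLOW(A) ⊇ FIRST(S) = {a,b}; new: +{a,b}
  A→A S: FOLLOW(S) ⊇ FOLLOW(A) ⊇ {a,b}; new: +{a,b}
  S→b A: FOLLOW(A) ⊇ FOLLOW(S) ⊇ {$,a,b}; new: +{$}
  S: {$,a,b}  A: {$,a,b}
round 2: (stable)
  S: {$,a,b}  A: {$,a,b}

FOLLOW(A) = ["$", "a", "b"]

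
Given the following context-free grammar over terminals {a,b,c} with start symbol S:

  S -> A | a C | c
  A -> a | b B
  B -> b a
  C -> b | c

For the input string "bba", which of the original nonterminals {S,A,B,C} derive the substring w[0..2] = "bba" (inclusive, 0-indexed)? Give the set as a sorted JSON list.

Convert to CNF:
  S -> T0 B | T1 C | a | c
  A -> T0 B | a
  B -> T0 T1
  C -> b | c
  T0 -> b
  T1 -> a

Fill CYK table bottom-up, restricted to cells inside w[0..2]:
  cell(0,0) b: {C,T0}  orig:{C}
  cell(1,1) b: {C,T0}  orig:{C}
  cell(2,2) a: {A,S,T1}  orig:{A,S}
  cell(0,1) bb: ∅
  cell(1,2) ba: {B}
  cell(0,2) bba: {A,S}

Original NTs in T[0,2] deriving "bba": ["A", "S"]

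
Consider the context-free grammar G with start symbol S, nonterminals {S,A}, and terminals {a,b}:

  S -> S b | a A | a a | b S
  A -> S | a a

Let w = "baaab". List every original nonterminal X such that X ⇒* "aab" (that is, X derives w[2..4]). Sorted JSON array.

CNF form of G:
  S -> S T0 | T0 S | T1 A | T1 T1
  A -> S T0 | T0 S | T1 A | T1 T1
  T0 -> b
  T1 -> a

Fill CYK table bottom-up — only the sub-triangle for w[2..4]:
  cell(2,2) a: {T1}  orig:{}
  cell(3,3) a: {T1}  orig:{}
  cell(4,4) b: {T0}  orig:{}
  cell(2,3) aa: {A,S}
  cell(3,4) ab: ∅
  cell(2,4) aab: {A,S}

Original NTs in T[2,4] deriving "aab": ["A", "S"]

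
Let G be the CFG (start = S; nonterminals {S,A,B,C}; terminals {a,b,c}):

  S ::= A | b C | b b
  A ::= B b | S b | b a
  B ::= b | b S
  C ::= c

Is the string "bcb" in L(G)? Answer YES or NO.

CNF form of G:
  S -> B T0 | S T0 | T0 C | T0 T0 | T0 T1
  A -> B T0 | S T0 | T0 T1
  B -> T0 S | b
  C -> c
  T0 -> b
  T1 -> a

CYK fill:
  cell(0,0) b: {B,T0}  orig:{B}
  cell(1,1) c: {C}
  cell(2,2) b: {B,T0}  orig:{B}
  cell(0,1) bc: {S}
  cell(1,2) cb: ∅
  cell(0,2) bcb: {A,S}

S ∈ T[0,2] ⇒ YES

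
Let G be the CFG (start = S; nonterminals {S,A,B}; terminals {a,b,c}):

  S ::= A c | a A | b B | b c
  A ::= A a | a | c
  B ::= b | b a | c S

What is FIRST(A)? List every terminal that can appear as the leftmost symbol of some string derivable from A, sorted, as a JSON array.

FIRST iteration:
iter 1:
  A via A→a: +{a}
  A via A→c: +{c}
  B via B→b: +{b}
  B via B→c S: +{c}
  S via S→A c: +{a,c}
  S via S→b B: +{b}
  S: {a,b,c}  A: {a,c}  B: {b,c}
iter 2: (no change)
  S: {a,b,c}  A: {a,c}  B: {b,c}

FIRST(A) = ["a", "c"]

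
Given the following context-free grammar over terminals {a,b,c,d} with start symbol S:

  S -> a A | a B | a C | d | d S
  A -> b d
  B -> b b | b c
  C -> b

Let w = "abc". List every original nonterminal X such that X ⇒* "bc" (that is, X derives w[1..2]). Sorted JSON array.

CNF form of G:
  S -> T1 S | T3 A | T3 B | T3 C | d
  A -> T0 T1
  B -> T0 T0 | T0 T2
  C -> b
  T0 -> b
  T1 -> d
  T2 -> c
  T3 -> a

CYK fill — only the sub-triangle for w[1..2]:
  cell(1,1) b: {C,T0}  orig:{C}
  cell(2,2) c: {T2}  orig:{}
  cell(1,2) bc: {B}

Original NTs in T[1,2] deriving "bc": ["B"]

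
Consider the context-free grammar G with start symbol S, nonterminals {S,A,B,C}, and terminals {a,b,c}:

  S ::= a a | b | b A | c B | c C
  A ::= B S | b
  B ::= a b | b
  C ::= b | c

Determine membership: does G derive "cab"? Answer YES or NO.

Convert to CNF:
  S -> T0 T0 | T1 A | T2 B | T2 C | b
  A -> B S | b
  B -> T0 T1 | b
  C -> b | c
  T0 -> a
  T1 -> b
  T2 -> c

Fill CYK table bottom-up:
  T[0,0] 'c' = {C,T2}  orig:{C}
  T[1,1] 'a' = {T0}  orig:{}
  T[2,2] 'b' = {A,B,C,S,T1}  orig:{A,B,C,S}
  T[0,1] 'ca' = ∅
  T[1,2] 'ab' = {B}
  T[0,2] 'cab' = {S}

S ∈ T[0,2] ⇒ YES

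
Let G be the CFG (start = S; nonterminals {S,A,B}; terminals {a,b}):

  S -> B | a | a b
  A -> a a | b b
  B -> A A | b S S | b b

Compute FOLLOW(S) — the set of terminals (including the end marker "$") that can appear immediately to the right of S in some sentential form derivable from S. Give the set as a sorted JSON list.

FIRST iteration:
pass 1:
  A via A→a a: +{a}
  A via A→b b: +{b}
  B via B→A A: +{a,b}
  S via S→B: +{a,b}
  FIRST(S)={a,b}  FIRST(A)={a,b}  FIRST(B)={a,b}
pass 2: (no change)
  FIRST(S)={a,b}  FIRST(A)={a,b}  FIRST(B)={a,b}

FOLLOW sets:
initialize: $ ∈ FOLLOW(S)
[1]
  B→A A: FOLLOW(A) ⊇ FIRST(A) = {a,b}; new: +{a,b}
  B→b S S: FOLLOW(S) ⊇ FIRST(S) = {a,b}; new: +{a,b}
  S→B: FOLLOW(B) ⊇ FOLLOW(S) ⊇ {$,a,b}; new: +{$,a,b}
  S: {$,a,b}  A: {a,b}  B: {$,a,b}
[2]
  B→A A: FOLLOW(A) ⊇ FOLLOW(B) ⊇ {$,a,b}; new: +{$}
  S: {$,a,b}  A: {$,a,b}  B: {$,a,b}
[3] (no change)
  S: {$,a,b}  A: {$,a,b}  B: {$,a,b}

FOLLOW(S) = ["$", "a", "b"]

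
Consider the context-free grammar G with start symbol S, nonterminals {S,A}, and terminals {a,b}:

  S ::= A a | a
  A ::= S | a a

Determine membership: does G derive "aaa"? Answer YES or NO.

CNF form of G:
  S -> A T0 | a
  A -> A T0 | T0 T0 | a
  T0 -> a

Fill CYK table bottom-up:
  cell(0,0) a: {A,S,T0}  orig:{A,S}
  cell(1,1) a: {A,S,T0}  orig:{A,S}
  cell(2,2) a: {A,S,T0}  orig:{A,S}
  cell(0,1) aa: {A,S}
  cell(1,2) aa: {A,S}
  cell(0,2) aaa: {A,S}

S ∈ T[0,2] ⇒ YES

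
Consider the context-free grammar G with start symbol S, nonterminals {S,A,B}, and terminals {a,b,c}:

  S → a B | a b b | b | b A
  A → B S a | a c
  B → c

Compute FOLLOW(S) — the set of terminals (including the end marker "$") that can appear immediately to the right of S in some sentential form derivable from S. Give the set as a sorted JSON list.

Compute FIRST by fixpoint:
iter 1:
  A via A→a c: +{a}
  B via B→c: +{c}
  S via S→a B: +{a}
  S via S→b: +{b}
  FIRST(S)={a,b}  FIRST(A)={a}  FIRST(B)={c}
iter 2:
  A via A→B S a: +{c}
  FIRST(S)={a,b}  FIRST(A)={a,c}  FIRST(B)={c}
iter 3: (stable)
  FIRST(S)={a,b}  FIRST(A)={a,c}  FIRST(B)={c}

FOLLOW iteration:
initialize: $ ∈ FOLLOW(S)
iter 1:
  A→B S a: FOLLOW(B) ⊇ FIRST(S) = {a,b}; new: +{a,b}
  A→B S a: FOLLOW(S) ⊇ FIRST(a) = {a}; new: +{a}
  S→a B: FOLLOW(B) ⊇ FOLLOW(S) ⊇ {$,a}; new: +{$}
  S→b A: FOLLOW(A) ⊇ FOLLOW(S) ⊇ {$,a}; new: +{$,a}
  FOLLOW[S]={$,a}  FOLLOW[A]={$,a}  FOLLOW[B]={$,a,b}
iter 2: (no change)
  FOLLOW[S]={$,a}  FOLLOW[A]={$,a}  FOLLOW[B]={$,a,b}

FOLLOW(S) = ["$", "a"]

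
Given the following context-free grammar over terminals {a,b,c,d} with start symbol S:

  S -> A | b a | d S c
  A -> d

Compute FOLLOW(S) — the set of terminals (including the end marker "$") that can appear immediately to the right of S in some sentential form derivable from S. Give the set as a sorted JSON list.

Compute FIRST by fixpoint:
pass 1:
  A via A→d: +{d}
  S via S→A: +{d}
  S via S→b a: +{b}
  S: {b,d}  A: {d}
pass 2: done
  S: {b,d}  A: {d}

Compute FOLLOW by fixpoint:
FOLLOW(S) := {$}
pass 1:
  S→A: FOLLOW(A) ⊇ FOLLOW(S) ⊇ {$}; new: +{$}
  S→d S c: FOLLOW(S) ⊇ FIRST(c) = {c}; new: +{c}
  FOLLOW(S)={$,c}  FOLLOW(A)={$}
pass 2:
  S→A: FOLLOW(A) ⊇ FOLLOW(S) ⊇ {$,c}; new: +{c}
  FOLLOW(S)={$,c}  FOLLOW(A)={$,c}
pass 3: — fixpoint
  FOLLOW(S)={$,c}  FOLLOW(A)={$,c}

FOLLOW(S) = ["$", "c"]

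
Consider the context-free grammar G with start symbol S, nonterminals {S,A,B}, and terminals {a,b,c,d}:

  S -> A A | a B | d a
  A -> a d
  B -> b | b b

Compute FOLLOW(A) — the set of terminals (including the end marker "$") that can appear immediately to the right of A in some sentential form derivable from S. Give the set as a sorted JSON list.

FIRST sets, iterate to fixpoint:
pass 1:
  A via A→a d: +{a}
  B via B→b: +{b}
  S via S→A A: +{a}
  S via S→d a: +{d}
  FIRST[S]={a,d}  FIRST[A]={a}  FIRST[B]={b}
pass 2: (no change)
  FIRST[S]={a,d}  FIRST[A]={a}  FIRST[B]={b}

Compute FOLLOW by fixpoint:
initialize: $ ∈ FOLLOW(S)
pass 1:
  S→A A: FOLLOW(A) ⊇ FIRST(A) = {a}; new: +{a}
  S→A A: FOLLOW(A) ⊇ FOLLOW(S) ⊇ {$}; new: +{$}
  S→a B: FOLLOW(B) ⊇ FOLLOW(S) ⊇ {$}; new: +{$}
  FOLLOW(S)={$}  FOLLOW(A)={$,a}  FOLLOW(B)={$}
pass 2: done
  FOLLOW(S)={$}  FOLLOW(A)={$,a}  FOLLOW(B)={$}

FOLLOW(A) = ["$", "a"]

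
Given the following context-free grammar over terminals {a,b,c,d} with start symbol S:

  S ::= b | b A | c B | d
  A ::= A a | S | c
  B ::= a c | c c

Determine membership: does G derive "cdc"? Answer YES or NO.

CNF form of G:
  S -> T1 A | T2 B | b | d
  A -> A T0 | T1 A | T2 B | b | c | d
  B -> T0 T2 | T2 T2
  T0 -> a
  T1 -> b
  T2 -> c

CYK fill:
  T[0,0] 'c' = {A,T2}  orig:{A}
  T[1,1] 'd' = {A,S}
  T[2,2] 'c' = {A,T2}  orig:{A}
  T[0,1] 'cd' = ∅
  T[1,2] 'dc' = ∅
  T[0,2] 'cdc' = ∅

S ∉ T[0,2] ⇒ NO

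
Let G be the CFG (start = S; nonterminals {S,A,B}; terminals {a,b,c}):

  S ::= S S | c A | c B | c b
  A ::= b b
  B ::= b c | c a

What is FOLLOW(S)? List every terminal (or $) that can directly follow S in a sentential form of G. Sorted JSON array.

Compute FIRST by fixpoint:
pass 1:
  A via A→b b: +{b}
  B via B→b c: +{b}
  B via B→c a: +{c}
  S via S→c A: +{c}
  S: {c}  A: {b}  B: {b,c}
pass 2: (no change)
  S: {c}  A: {b}  B: {b,c}

FOLLOW iteration:
FOLLOW(S) := {$}
iter 1:
  S→S S: FOLLOW(S) ⊇ FIRST(S) = {c}; new: +{c}
  S→c A: FOLLOW(A) ⊇ FOLLOW(S) ⊇ {$,c}; new: +{$,c}
  S→c B: FOLLOW(B) ⊇ FOLLOW(S) ⊇ {$,c}; new: +{$,c}
  FOLLOW(S)={$,c}  FOLLOW(A)={$,c}  FOLLOW(B)={$,c}
iter 2: done
  FOLLOW(S)={$,c}  FOLLOW(A)={$,c}  FOLLOW(B)={$,c}

FOLLOW(S) = ["$", "c"]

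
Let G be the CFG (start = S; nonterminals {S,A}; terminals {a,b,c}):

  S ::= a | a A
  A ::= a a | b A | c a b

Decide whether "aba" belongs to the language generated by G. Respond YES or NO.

CNF form of G:
  S -> T0 A | a
  A -> T0 T0 | T1 A | T2 X3
  T0 -> a
  T1 -> b
  T2 -> c
  X3 -> T0 T1

Fill CYK table bottom-up:
  T[0,0] 'a' = {S,T0}  orig:{S}
  T[1,1] 'b' = {T1}  orig:{}
  T[2,2] 'a' = {S,T0}  orig:{S}
  T[0,1] 'ab' = {X3}  orig:{}
  T[1,2] 'ba' = ∅
  T[0,2] 'aba' = ∅

S ∉ T[0,2] ⇒ NO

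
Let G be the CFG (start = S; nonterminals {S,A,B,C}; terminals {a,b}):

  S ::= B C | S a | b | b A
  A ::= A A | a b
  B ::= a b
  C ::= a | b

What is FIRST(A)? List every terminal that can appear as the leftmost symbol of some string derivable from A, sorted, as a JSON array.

FIRST sets, iterate to fixpoint:
pass 1:
  A via A→a b: +{a}
  B via B→a b: +{a}
  C via C→a: +{a}
  C via C→b: +{b}
  S via S→B C: +{a}
  S via S→b: +{b}
  S: {a,b}  A: {a}  B: {a}  C: {a,b}
pass 2: — fixpoint
  S: {a,b}  A: {a}  B: {a}  C: {a,b}

FIRST(A) = ["a"]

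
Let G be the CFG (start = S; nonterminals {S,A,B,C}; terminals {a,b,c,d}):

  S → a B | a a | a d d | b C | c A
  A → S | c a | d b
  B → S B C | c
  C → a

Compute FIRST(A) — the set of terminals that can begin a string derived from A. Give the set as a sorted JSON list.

Compute FIRST by fixpoint:
round 1:
  A via A→c a: +{c}
  A via A→d b: +{d}
  B via B→c: +{c}
  C via C→a: +{a}
  S via S→a B: +{a}
  S via S→b C: +{b}
  S via S→c A: +{c}
  FIRST(S)={a,b,c}  FIRST(A)={c,d}  FIRST(B)={c}  FIRST(C)={a}
round 2:
  A via A→S: +{a,b}
  B via B→S B C: +{a,b}
  FIRST(S)={a,b,c}  FIRST(A)={a,b,c,d}  FIRST(B)={a,b,c}  FIRST(C)={a}
round 3: (stable)
  FIRST(S)={a,b,c}  FIRST(A)={a,b,c,d}  FIRST(B)={a,b,c}  FIRST(C)={a}

FIRST(A) = ["a", "b", "c", "d"]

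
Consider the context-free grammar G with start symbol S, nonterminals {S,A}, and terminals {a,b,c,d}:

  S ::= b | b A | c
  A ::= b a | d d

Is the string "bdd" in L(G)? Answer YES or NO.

CNF form of G:
  S -> T0 A | b | c
  A -> T0 T1 | T2 T2
  T0 -> b
  T1 -> a
  T2 -> d

CYK table (by increasing span):
  cell(0,0) b: {S,T0}  orig:{S}
  cell(1,1) d: {T2}  orig:{}
  cell(2,2) d: {T2}  orig:{}
  cell(0,1) bd: ∅
  cell(1,2) dd: {A}
  cell(0,2) bdd: {S}

S ∈ T[0,2] ⇒ YES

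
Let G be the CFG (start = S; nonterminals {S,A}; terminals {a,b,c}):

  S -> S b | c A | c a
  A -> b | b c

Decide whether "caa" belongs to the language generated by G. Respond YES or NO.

Convert to CNF:
  S -> S T0 | T1 A | T1 T2
  A -> T0 T1 | b
  T0 -> b
  T1 -> c
  T2 -> a

CYK table (by increasing span):
  [0..0]={T1}  "c"  orig:{}
  [1..1]={T2}  "a"  orig:{}
  [2..2]={T2}  "a"  orig:{}
  [0..1]={S}  "ca"
  [1..2]=∅  "aa"
  [0..2]=∅  "caa"

S ∉ T[0,2] ⇒ NO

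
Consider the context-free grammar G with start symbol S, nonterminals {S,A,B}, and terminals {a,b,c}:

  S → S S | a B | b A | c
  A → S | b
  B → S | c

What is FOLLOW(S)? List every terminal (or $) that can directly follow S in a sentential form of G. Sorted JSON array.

Compute FIRST by fixpoint:
[1]
  A via A→b: +{b}
  B via B→c: +{c}
  S via S→a B: +{a}
  S via S→b A: +{b}
  S via S→c: +{c}
  S: {a,b,c}  A: {b}  B: {c}
[2]
  A via A→S: +{a,c}
  B via B→S: +{a,b}
  S: {a,b,c}  A: {a,b,c}  B: {a,b,c}
[3] — fixpoint
  S: {a,b,c}  A: {a,b,c}  B: {a,b,c}

FOLLOW iteration:
FOLLOW(S) := {$}
iter 1:
  S→S S: FOLLOW(S) ⊇ FIRST(S) = {a,b,c}; new: +{a,b,c}
  S→a B: FOLLOW(B) ⊇ FOLLOW(S) ⊇ {$,a,b,c}; new: +{$,a,b,c}
  S→b A: FOLLOW(A) ⊇ FOLLOW(S) ⊇ {$,a,b,c}; new: +{$,a,b,c}
  S: {$,a,b,c}  A: {$,a,b,c}  B: {$,a,b,c}
iter 2: — fixpoint
  S: {$,a,b,c}  A: {$,a,b,c}  B: {$,a,b,c}

FOLLOW(S) = ["$", "a", "b", "c"]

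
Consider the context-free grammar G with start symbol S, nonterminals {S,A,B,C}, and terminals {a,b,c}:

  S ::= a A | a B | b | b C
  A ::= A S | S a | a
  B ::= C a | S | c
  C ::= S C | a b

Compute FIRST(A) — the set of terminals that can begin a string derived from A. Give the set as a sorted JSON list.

FIRST iteration:
round 1:
  A via A→a: +{a}
  B via B→c: +{c}
  C via C→a b: +{a}
  S via S→a A: +{a}
  S via S→b: +{b}
  FIRST[S]={a,b}  FIRST[A]={a}  FIRST[B]={c}  FIRST[C]={a}
round 2:
  A via A→S a: +{b}
  B via B→C a: +{a}
  B via B→S: +{b}
  C via C→S C: +{b}
  FIRST[S]={a,b}  FIRST[A]={a,b}  FIRST[B]={a,b,c}  FIRST[C]={a,b}
round 3: — fixpoint
  FIRST[S]={a,b}  FIRST[A]={a,b}  FIRST[B]={a,b,c}  FIRST[C]={a,b}

FIRST(A) = ["a", "b"]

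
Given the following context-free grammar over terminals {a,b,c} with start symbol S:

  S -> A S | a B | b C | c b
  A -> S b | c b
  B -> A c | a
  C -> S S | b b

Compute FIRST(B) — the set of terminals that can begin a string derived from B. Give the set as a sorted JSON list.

FIRST iteration:
round 1:
  A via A→c b: +{c}
  B via B→A c: +{c}
  B via B→a: +{a}
  C via C→b b: +{b}
  S via S→A S: +{c}
  S via S→a B: +{a}
  S via S→b C: +{b}
  FIRST(S)={a,b,c}  FIRST(A)={c}  FIRST(B)={a,c}  FIRST(C)={b}
round 2:
  A via A→S b: +{a,b}
  B via B→A c: +{b}
  C via C→S S: +{a,c}
  FIRST(S)={a,b,c}  FIRST(A)={a,b,c}  FIRST(B)={a,b,c}  FIRST(C)={a,b,c}
round 3: (no change)
  FIRST(S)={a,b,c}  FIRST(A)={a,b,c}  FIRST(B)={a,b,c}  FIRST(C)={a,b,c}

FIRST(B) = ["a", "b", "c"]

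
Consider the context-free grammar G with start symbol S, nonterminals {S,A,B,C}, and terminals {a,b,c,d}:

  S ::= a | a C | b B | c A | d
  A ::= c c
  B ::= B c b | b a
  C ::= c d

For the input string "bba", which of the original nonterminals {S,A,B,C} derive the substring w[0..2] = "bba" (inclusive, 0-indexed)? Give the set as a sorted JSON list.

Convert to CNF:
  S -> T0 A | T1 B | T2 C | a | d
  A -> T0 T0
  B -> B X4 | T1 T2
  C -> T0 T3
  T0 -> c
  T1 -> b
  T2 -> a
  T3 -> d
  X4 -> T0 T1

CYK fill — only the sub-triangle for w[0..2]:
  T[0,0] 'b' = {T1}  orig:{}
  T[1,1] 'b' = {T1}  orig:{}
  T[2,2] 'a' = {S,T2}  orig:{S}
  T[0,1] 'bb' = ∅
  T[1,2] 'ba' = {B}
  T[0,2] 'bba' = {S}

Original NTs in T[0,2] deriving "bba": ["S"]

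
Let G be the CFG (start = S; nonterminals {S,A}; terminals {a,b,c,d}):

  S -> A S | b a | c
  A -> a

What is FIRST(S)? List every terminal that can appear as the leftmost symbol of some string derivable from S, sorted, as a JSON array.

FIRST iteration:
pass 1:
  A via A→a: +{a}
  S via S→A S: +{a}
  S via S→b a: +{b}
  S via S→c: +{c}
  FIRST[S]={a,b,c}  FIRST[A]={a}
pass 2: — fixpoint
  FIRST[S]={a,b,c}  FIRST[A]={a}

FIRST(S) = ["a", "b", "c"]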